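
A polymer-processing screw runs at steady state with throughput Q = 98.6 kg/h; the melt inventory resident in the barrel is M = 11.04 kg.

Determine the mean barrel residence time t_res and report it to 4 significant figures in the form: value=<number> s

Throughput in SI: Q_s = 98.6 kg/h ÷ 3600 s/h = 0.0273889 kg/s
t_res = M / Q_s = 11.04 / 0.0273889 = 403.083 s

value=403.1 s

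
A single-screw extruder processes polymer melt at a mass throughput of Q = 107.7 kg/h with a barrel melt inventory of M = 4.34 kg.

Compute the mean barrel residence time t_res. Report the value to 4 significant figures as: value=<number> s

value=145.1 s

Throughput in SI: Q_s = 107.7 kg/h ÷ 3600 s/h = 0.0299167 kg/s
t_res = M / Q_s = 4.34 ÷ 0.0299167 = 145.07 s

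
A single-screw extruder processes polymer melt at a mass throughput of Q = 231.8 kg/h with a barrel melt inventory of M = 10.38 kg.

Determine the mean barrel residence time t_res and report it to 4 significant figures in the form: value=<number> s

Throughput in SI: Q_s = 231.8 kg/h ÷ 3600 s/h = 0.0643889 kg/s
t_res = M / Q_s = 10.38 / 0.0643889 = 161.208 s

value=161.2 s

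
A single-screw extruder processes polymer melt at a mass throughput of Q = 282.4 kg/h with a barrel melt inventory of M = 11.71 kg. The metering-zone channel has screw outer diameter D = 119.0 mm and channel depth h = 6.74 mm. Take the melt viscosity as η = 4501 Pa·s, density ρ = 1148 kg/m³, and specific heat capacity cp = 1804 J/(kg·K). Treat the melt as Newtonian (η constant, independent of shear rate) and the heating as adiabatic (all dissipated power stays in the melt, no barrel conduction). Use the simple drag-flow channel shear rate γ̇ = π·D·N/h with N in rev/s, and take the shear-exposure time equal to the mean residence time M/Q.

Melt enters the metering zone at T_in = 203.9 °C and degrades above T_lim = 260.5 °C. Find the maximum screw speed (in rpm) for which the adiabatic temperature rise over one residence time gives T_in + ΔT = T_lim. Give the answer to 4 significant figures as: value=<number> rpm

Convert throughput: Q = 282.4 kg/h = 282.4/3600 = 0.0784444 kg/s
t_res = M / Q_s = 11.71 ÷ 0.0784444 = 149.278 s
Geometry in SI: D = 119.0 mm → 0.119 m, h = 6.74 mm → 0.00674 m
ΔT_a = T_lim − T_in = 260.5 °C − 203.9 °C = 56.6 K
γ̇_max² = ΔT_a·ρ·cp/(η·t_res) = 56.6·1148·1804/(4501·149.278) = 174.458 s⁻²
γ̇_max = √174.458 = 13.2083 s⁻¹
N_max = γ̇_max h / (πD) = 13.2083·0.00674/(π·0.119) = 0.238127 rev/s → ×60 = 14.2876 rpm

value=14.29 rpm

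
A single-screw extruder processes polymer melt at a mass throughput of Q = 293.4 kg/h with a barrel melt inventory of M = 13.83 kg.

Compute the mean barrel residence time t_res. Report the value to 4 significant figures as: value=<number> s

value=169.7 s

Throughput in SI: Q_s = 293.4 kg/h ÷ 3600 s/h = 0.0815 kg/s
t_res = M / Q_s = 13.83 ÷ 0.0815 = 169.693 s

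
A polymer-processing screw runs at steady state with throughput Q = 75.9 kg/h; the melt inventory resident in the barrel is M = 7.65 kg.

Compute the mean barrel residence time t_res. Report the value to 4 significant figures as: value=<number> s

Convert throughput: Q = 75.9 kg/h = 75.9/3600 = 0.0210833 kg/s
Mean residence time: t_res = M/Q_s = 7.65 kg / 0.0210833 kg/s = 362.846 s

value=362.8 s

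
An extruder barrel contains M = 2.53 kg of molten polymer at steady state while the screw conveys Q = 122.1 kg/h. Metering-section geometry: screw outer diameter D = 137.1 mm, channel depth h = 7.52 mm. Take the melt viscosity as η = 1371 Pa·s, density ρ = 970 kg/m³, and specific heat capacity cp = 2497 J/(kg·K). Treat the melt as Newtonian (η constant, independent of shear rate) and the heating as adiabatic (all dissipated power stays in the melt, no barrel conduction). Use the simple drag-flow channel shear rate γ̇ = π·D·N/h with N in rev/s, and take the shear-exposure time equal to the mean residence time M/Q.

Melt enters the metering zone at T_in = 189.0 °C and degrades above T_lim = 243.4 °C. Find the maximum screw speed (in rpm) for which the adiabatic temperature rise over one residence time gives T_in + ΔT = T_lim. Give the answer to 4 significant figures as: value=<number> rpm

Convert throughput: Q = 122.1 kg/h = 122.1/3600 = 0.0339167 kg/s
t_res = M / Q_s = 2.53 ÷ 0.0339167 = 74.5946 s
Convert to metres: D = 0.1371 m, h = 0.00752 m
ΔT_a = T_lim − T_in = 243.4 − 189.0 = 54.4 K
γ̇_max² = ΔT_a·ρ·cp / (η·t_res) = [54.4 × 970 × 2497] / [1371 × 74.5946] = 1288.38 s⁻²
γ̇_max = √1288.38 = 35.894 s⁻¹
Solve γ̇ = πDN/h for N: N_max = γ̇_max·h/(π·D) = 35.894 × 0.00752 / (π × 0.1371) = 0.62669 rev/s = 37.6014 rpm

value=37.60 rpm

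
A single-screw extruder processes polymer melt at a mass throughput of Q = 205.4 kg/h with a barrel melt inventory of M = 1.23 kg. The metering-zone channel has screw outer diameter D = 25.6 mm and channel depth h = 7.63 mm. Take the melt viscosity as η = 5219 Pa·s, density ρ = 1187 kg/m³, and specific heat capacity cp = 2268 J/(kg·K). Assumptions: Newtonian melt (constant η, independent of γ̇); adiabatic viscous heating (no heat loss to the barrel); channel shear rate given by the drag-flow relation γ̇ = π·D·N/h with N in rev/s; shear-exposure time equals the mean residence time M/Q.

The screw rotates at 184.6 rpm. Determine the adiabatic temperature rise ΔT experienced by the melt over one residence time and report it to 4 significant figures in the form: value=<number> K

value=43.95 K

Convert throughput: Q = 205.4 kg/h = 205.4/3600 = 0.0570556 kg/s
t_res = M / Q_s = 1.23 / 0.0570556 = 21.5579 s
Geometry in metres: D = 25.6 mm → 0.0256 m, h = 7.63 mm → 0.00763 m; screw speed N = 184.6 rpm = 3.07667 rev/s
γ̇ = π D N / h = (π)(0.0256)(3.07667) / 0.00763 = 32.4299 s⁻¹
ΔT = η·γ̇²·t_res/(ρ·cp) = [5219 × 32.4299² × 21.5579] / [1187 × 2268] = 43.9534 K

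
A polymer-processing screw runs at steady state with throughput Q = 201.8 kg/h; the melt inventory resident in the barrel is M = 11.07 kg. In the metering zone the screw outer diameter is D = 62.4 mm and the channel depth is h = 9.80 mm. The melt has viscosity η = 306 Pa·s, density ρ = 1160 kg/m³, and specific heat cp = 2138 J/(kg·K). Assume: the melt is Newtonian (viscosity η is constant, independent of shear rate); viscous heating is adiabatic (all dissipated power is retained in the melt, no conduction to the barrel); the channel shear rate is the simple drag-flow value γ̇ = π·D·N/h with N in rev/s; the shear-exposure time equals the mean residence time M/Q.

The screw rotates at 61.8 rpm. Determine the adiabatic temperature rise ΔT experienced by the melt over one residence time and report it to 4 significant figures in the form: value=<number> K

Throughput in SI: Q_s = 201.8 kg/h ÷ 3600 s/h = 0.0560556 kg/s
t_res = M / Q_s = 11.07 / 0.0560556 = 197.483 s
Geometry in metres: D = 62.4 mm → 0.0624 m, h = 9.80 mm → 0.0098 m; screw speed N = 61.8 rpm = 1.03 rev/s
γ̇ = π·D·N / h = π · 0.0624 · 1.03 / 0.0098 = 20.6037 s⁻¹
ΔT = η·γ̇²·t_res/(ρ·cp) = [306 × 20.6037² × 197.483] / [1160 × 2138] = 10.3437 K

value=10.34 K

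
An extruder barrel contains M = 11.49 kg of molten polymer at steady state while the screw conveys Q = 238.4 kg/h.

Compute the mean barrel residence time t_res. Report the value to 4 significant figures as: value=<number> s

value=173.5 s

Q_s = Q / 3600 = 238.4 / 3600 = 0.0662222 kg/s
t_res = M / Q_s = 11.49 / 0.0662222 = 173.507 s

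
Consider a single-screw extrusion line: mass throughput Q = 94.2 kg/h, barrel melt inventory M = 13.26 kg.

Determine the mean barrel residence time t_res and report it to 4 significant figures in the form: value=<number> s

value=506.8 s

Throughput in SI: Q_s = 94.2 kg/h ÷ 3600 s/h = 0.0261667 kg/s
t_res = M / Q_s = 13.26 ÷ 0.0261667 = 506.752 s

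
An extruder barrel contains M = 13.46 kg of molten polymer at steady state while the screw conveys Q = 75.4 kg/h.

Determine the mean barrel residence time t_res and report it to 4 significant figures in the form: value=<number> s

value=642.7 s

Convert throughput: Q = 75.4 kg/h = 75.4/3600 = 0.0209444 kg/s
Mean residence time: t_res = M/Q_s = 13.46 kg / 0.0209444 kg/s = 642.653 s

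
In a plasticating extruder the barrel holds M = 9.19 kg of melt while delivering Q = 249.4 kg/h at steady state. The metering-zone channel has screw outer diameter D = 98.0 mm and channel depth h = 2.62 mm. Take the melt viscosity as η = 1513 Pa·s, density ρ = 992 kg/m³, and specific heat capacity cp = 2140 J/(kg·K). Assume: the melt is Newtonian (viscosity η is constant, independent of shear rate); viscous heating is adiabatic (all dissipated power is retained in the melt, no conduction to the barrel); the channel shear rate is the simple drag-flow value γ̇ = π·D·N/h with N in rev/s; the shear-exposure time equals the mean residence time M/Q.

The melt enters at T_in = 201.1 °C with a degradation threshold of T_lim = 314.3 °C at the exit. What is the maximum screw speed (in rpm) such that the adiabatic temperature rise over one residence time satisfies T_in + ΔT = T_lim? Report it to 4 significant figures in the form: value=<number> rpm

value=17.67 rpm

Convert throughput: Q = 249.4 kg/h = 249.4/3600 = 0.0692778 kg/s
t_res = M / Q_s = 9.19 ÷ 0.0692778 = 132.654 s
Convert to metres: D = 0.098 m, h = 0.00262 m
ΔT_a = T_lim − T_in = 314.3 °C − 201.1 °C = 113.2 K
γ̇_max² = ΔT_a·ρ·cp/(η·t_res) = 113.2·992·2140/(1513·132.654) = 1197.32 s⁻²
γ̇_max = sqrt(1197.32) = 34.6024 s⁻¹
N_max = γ̇_max h / (πD) = 34.6024·0.00262/(π·0.098) = 0.294463 rev/s → ×60 = 17.6678 rpm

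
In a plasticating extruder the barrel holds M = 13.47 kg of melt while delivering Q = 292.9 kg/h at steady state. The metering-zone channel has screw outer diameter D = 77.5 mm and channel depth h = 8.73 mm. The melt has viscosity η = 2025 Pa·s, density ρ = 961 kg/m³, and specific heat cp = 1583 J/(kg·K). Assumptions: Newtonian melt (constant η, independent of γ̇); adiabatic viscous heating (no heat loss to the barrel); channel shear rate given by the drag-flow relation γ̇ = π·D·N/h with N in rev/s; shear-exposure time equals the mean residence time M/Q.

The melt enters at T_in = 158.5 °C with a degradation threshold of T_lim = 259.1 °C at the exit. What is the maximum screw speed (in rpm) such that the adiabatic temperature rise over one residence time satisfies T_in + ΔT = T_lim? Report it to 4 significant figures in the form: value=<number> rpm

Q_s = Q / 3600 = 292.9 / 3600 = 0.0813611 kg/s
t_res = M / Q_s = 13.47 ÷ 0.0813611 = 165.558 s
D = 77.5 mm = 0.0775 m;  h = 8.73 mm = 0.00873 m
Allowable rise: ΔT_a = T_lim − T_in = 259.1 − 158.5 = 100.6 K
Invert ΔT = ηγ̇²t_res/(ρcp) for γ̇: γ̇_max² = ΔT_a ρ cp / (η t_res) = 100.6·961·1583 / (2025·165.558) = 456.485 s⁻²
Take the square root: γ̇_max = √(456.485) = 21.3655 s⁻¹
N_max = γ̇_max·h / (π·D) = 21.3655 · 0.00873 / (π · 0.0775) = 0.766083 rev/s = 45.965 rpm

value=45.96 rpm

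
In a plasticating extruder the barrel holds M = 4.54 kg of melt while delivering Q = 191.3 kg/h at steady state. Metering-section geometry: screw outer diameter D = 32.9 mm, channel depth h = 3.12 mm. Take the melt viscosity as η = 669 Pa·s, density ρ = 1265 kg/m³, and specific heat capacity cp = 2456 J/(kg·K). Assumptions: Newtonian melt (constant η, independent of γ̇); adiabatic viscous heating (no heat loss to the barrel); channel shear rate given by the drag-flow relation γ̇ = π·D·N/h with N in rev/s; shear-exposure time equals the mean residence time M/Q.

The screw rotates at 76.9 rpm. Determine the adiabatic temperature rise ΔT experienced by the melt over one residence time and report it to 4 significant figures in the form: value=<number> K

value=33.17 K

Throughput in SI: Q_s = 191.3 kg/h ÷ 3600 s/h = 0.0531389 kg/s
t_res = M / Q_s = 4.54 / 0.0531389 = 85.4365 s
Convert to SI: D = 0.0329 m, h = 0.00312 m, N = 76.9/60 = 1.28167 rev/s
Shear rate: γ̇ = πDN/h = π·0.0329·1.28167/0.00312 = 42.4587 s⁻¹
Adiabatic rise: ΔT = η γ̇² t_res / (ρ cp) = 669·(42.4587)²·85.4365 / (1265·2456) = 33.1652 K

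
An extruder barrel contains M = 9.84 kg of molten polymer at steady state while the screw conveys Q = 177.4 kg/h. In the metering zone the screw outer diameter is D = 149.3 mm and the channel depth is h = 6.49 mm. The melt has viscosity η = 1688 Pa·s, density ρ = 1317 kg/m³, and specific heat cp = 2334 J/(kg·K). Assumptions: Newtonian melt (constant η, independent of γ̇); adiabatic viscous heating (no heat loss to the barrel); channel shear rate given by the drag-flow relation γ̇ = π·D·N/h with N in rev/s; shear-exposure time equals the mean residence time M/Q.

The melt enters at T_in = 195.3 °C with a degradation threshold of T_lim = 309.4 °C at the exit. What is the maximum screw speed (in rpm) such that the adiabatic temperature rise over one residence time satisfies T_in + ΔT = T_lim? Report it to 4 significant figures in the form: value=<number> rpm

Convert throughput: Q = 177.4 kg/h = 177.4/3600 = 0.0492778 kg/s
t_res = M / Q_s = 9.84 / 0.0492778 = 199.684 s
D = 149.3 mm = 0.1493 m;  h = 6.49 mm = 0.00649 m
ΔT_a = T_lim − T_in = 309.4 °C − 195.3 °C = 114.1 K
γ̇_max² = ΔT_a·ρ·cp/(η·t_res) = 114.1·1317·2334/(1688·199.684) = 1040.53 s⁻²
Take the square root: γ̇_max = √(1040.53) = 32.2573 s⁻¹
Solve γ̇ = πDN/h for N: N_max = γ̇_max·h/(π·D) = 32.2573 × 0.00649 / (π × 0.1493) = 0.446337 rev/s = 26.7802 rpm

value=26.78 rpm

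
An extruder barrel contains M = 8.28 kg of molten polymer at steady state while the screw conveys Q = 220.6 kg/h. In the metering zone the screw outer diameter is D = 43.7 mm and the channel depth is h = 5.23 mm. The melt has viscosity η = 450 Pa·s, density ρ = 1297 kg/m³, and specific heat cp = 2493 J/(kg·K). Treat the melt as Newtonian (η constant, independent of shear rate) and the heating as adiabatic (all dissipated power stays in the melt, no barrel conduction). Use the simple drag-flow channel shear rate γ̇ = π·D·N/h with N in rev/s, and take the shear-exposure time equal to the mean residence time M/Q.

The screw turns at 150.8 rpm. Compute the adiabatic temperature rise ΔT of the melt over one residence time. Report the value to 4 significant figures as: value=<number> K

value=81.85 K

Q_s = Q / 3600 = 220.6 / 3600 = 0.0612778 kg/s
t_res = M / Q_s = 8.28 ÷ 0.0612778 = 135.122 s
Geometry in metres: D = 43.7 mm → 0.0437 m, h = 5.23 mm → 0.00523 m; screw speed N = 150.8 rpm = 2.51333 rev/s
γ̇ = π D N / h = (π)(0.0437)(2.51333) / 0.00523 = 65.975 s⁻¹
ΔT = η·γ̇²·t_res/(ρ·cp) = [450 × 65.975² × 135.122] / [1297 × 2493] = 81.8535 K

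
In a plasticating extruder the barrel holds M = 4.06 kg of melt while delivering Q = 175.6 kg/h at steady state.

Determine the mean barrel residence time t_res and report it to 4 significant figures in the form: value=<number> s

value=83.23 s

Convert throughput: Q = 175.6 kg/h = 175.6/3600 = 0.0487778 kg/s
t_res = M / Q_s = 4.06 / 0.0487778 = 83.2346 s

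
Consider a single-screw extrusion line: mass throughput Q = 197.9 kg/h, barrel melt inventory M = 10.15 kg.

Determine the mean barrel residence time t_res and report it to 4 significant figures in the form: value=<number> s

Throughput in SI: Q_s = 197.9 kg/h ÷ 3600 s/h = 0.0549722 kg/s
t_res = M / Q_s = 10.15 / 0.0549722 = 184.639 s

value=184.6 s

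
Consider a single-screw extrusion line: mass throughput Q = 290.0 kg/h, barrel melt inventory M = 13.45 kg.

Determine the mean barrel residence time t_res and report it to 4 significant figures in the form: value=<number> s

value=167.0 s

Q_s = Q / 3600 = 290.0 / 3600 = 0.0805556 kg/s
t_res = M / Q_s = 13.45 / 0.0805556 = 166.966 s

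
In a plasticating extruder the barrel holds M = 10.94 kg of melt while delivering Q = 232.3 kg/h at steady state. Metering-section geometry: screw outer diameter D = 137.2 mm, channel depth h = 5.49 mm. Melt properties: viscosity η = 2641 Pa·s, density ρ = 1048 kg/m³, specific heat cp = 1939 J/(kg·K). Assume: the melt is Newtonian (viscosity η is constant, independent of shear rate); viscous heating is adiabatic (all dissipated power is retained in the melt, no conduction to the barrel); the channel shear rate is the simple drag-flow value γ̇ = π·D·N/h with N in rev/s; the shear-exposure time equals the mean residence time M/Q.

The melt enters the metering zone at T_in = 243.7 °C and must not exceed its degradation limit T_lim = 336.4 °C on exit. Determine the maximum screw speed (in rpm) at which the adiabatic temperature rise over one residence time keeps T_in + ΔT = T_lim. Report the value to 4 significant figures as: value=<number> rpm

Throughput in SI: Q_s = 232.3 kg/h ÷ 3600 s/h = 0.0645278 kg/s
t_res = M / Q_s = 10.94 ÷ 0.0645278 = 169.539 s
Convert to metres: D = 0.1372 m, h = 0.00549 m
Allowable rise: ΔT_a = T_lim − T_in = 336.4 − 243.7 = 92.7 K
Invert ΔT = ηγ̇²t_res/(ρcp) for γ̇: γ̇_max² = ΔT_a ρ cp / (η t_res) = 92.7·1048·1939 / (2641·169.539) = 420.707 s⁻²
Take the square root: γ̇_max = √(420.707) = 20.5111 s⁻¹
N_max = γ̇_max·h / (π·D) = 20.5111 · 0.00549 / (π · 0.1372) = 0.261251 rev/s = 15.6751 rpm

value=15.68 rpm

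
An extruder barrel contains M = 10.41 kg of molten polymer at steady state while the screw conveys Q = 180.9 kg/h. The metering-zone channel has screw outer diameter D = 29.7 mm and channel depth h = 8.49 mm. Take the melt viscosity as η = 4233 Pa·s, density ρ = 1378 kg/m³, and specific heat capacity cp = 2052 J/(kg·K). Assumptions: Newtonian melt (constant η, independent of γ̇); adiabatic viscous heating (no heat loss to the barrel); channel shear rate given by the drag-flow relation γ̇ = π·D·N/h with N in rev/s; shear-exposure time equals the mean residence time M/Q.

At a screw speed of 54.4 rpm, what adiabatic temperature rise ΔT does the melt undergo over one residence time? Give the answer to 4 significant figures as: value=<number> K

Q_s = Q / 3600 = 180.9 / 3600 = 0.05025 kg/s
t_res = M / Q_s = 10.41 ÷ 0.05025 = 207.164 s
Convert to SI: D = 0.0297 m, h = 0.00849 m, N = 54.4/60 = 0.906667 rev/s
γ̇ = π·D·N / h = π · 0.0297 · 0.906667 / 0.00849 = 9.96429 s⁻¹
ΔT = η·γ̇²·t_res / (ρ·cp) = 4233 · (9.96429)² · 207.164 / (1378 · 2052) = 30.7914 K

value=30.79 K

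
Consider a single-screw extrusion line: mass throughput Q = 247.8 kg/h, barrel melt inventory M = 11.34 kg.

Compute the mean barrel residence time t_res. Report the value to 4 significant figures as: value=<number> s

Q_s = Q / 3600 = 247.8 / 3600 = 0.0688333 kg/s
t_res = M / Q_s = 11.34 / 0.0688333 = 164.746 s

value=164.7 s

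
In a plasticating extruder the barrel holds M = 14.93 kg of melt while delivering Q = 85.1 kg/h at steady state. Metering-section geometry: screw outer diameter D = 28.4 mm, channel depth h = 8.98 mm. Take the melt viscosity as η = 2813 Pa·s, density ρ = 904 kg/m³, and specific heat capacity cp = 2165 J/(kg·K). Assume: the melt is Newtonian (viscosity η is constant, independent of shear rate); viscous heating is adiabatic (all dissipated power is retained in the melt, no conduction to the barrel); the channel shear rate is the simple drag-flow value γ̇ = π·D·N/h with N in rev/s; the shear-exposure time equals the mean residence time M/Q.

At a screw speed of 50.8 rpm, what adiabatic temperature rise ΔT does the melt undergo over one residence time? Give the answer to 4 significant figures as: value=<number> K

Q_s = Q / 3600 = 85.1 / 3600 = 0.0236389 kg/s
Mean residence time: t_res = M/Q_s = 14.93 kg / 0.0236389 kg/s = 631.586 s
Geometry in metres: D = 28.4 mm → 0.0284 m, h = 8.98 mm → 0.00898 m; screw speed N = 50.8 rpm = 0.846667 rev/s
γ̇ = π·D·N / h = π · 0.0284 · 0.846667 / 0.00898 = 8.4121 s⁻¹
ΔT = η·γ̇²·t_res / (ρ·cp) = 2813 · (8.4121)² · 631.586 / (904 · 2165) = 64.2369 K

value=64.24 K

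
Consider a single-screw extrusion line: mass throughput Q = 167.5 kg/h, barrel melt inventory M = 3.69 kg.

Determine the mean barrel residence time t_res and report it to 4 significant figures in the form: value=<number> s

value=79.31 s

Convert throughput: Q = 167.5 kg/h = 167.5/3600 = 0.0465278 kg/s
Mean residence time: t_res = M/Q_s = 3.69 kg / 0.0465278 kg/s = 79.3075 s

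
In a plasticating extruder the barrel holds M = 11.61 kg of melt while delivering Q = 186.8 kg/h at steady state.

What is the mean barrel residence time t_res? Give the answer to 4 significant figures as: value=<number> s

Convert throughput: Q = 186.8 kg/h = 186.8/3600 = 0.0518889 kg/s
t_res = M / Q_s = 11.61 ÷ 0.0518889 = 223.747 s

value=223.7 s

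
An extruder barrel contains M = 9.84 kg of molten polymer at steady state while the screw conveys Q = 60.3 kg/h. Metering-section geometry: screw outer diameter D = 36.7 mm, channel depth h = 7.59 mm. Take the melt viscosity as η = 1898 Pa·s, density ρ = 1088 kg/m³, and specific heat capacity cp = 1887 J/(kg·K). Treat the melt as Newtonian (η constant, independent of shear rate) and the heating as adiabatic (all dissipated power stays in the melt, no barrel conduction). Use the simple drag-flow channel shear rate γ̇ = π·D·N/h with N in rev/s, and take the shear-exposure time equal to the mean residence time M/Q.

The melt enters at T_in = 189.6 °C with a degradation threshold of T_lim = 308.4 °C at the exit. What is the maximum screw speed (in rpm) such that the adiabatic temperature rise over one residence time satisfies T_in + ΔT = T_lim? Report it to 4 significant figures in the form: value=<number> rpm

Convert throughput: Q = 60.3 kg/h = 60.3/3600 = 0.01675 kg/s
t_res = M / Q_s = 9.84 / 0.01675 = 587.463 s
Convert to metres: D = 0.0367 m, h = 0.00759 m
ΔT_a = T_lim − T_in = 308.4 − 189.6 = 118.8 K
γ̇_max² = ΔT_a·ρ·cp/(η·t_res) = 118.8·1088·1887/(1898·587.463) = 218.746 s⁻²
γ̇_max = sqrt(218.746) = 14.7901 s⁻¹
N_max = γ̇_max h / (πD) = 14.7901·0.00759/(π·0.0367) = 0.973635 rev/s → ×60 = 58.4181 rpm

value=58.42 rpm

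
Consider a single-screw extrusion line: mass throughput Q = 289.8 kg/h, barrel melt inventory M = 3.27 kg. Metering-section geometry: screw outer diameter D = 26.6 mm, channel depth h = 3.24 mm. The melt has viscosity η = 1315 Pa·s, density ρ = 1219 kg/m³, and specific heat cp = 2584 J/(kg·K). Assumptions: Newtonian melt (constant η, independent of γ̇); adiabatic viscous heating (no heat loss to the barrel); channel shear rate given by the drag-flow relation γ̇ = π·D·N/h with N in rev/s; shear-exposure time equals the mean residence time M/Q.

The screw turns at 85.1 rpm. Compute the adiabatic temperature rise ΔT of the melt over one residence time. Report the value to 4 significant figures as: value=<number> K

value=22.69 K

Throughput in SI: Q_s = 289.8 kg/h ÷ 3600 s/h = 0.0805 kg/s
t_res = M / Q_s = 3.27 ÷ 0.0805 = 40.6211 s
D = 26.6 mm = 0.0266 m;  h = 3.24 mm = 0.00324 m;  N = 85.1 rpm / 60 = 1.41833 rev/s
γ̇ = π·D·N / h = π · 0.0266 · 1.41833 / 0.00324 = 36.5818 s⁻¹
ΔT = η·γ̇²·t_res/(ρ·cp) = [1315 × 36.5818² × 40.6211] / [1219 × 2584] = 22.694 K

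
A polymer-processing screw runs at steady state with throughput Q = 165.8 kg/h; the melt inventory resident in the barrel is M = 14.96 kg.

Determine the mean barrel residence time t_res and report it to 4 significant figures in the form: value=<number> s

value=324.8 s

Q_s = Q / 3600 = 165.8 / 3600 = 0.0460556 kg/s
t_res = M / Q_s = 14.96 ÷ 0.0460556 = 324.825 s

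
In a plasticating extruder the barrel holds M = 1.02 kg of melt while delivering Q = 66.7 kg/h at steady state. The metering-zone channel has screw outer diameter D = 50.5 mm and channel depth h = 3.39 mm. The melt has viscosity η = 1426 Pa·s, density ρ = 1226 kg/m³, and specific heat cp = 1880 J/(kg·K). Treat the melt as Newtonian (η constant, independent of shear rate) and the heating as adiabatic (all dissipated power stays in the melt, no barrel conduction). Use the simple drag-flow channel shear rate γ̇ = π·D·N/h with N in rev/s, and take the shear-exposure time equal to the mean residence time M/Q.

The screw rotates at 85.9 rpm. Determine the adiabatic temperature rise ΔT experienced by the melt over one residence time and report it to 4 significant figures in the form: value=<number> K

value=152.9 K

Throughput in SI: Q_s = 66.7 kg/h ÷ 3600 s/h = 0.0185278 kg/s
Mean residence time: t_res = M/Q_s = 1.02 kg / 0.0185278 kg/s = 55.0525 s
Convert to SI: D = 0.0505 m, h = 0.00339 m, N = 85.9/60 = 1.43167 rev/s
γ̇ = π D N / h = (π)(0.0505)(1.43167) / 0.00339 = 67.0013 s⁻¹
ΔT = η·γ̇²·t_res/(ρ·cp) = [1426 × 67.0013² × 55.0525] / [1226 × 1880] = 152.903 K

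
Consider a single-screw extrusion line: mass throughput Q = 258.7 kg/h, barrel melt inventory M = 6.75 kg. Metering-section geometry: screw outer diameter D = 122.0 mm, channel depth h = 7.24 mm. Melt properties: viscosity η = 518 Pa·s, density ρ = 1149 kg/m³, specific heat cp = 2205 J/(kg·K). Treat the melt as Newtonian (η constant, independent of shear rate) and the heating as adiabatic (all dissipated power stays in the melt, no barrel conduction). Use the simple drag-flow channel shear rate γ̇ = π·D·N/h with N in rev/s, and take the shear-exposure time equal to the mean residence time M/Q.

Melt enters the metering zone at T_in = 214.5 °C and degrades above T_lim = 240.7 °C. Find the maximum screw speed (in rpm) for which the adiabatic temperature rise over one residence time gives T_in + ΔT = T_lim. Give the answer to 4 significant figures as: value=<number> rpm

value=41.86 rpm

Throughput in SI: Q_s = 258.7 kg/h ÷ 3600 s/h = 0.0718611 kg/s
t_res = M / Q_s = 6.75 ÷ 0.0718611 = 93.9312 s
Geometry in SI: D = 122.0 mm → 0.122 m, h = 7.24 mm → 0.00724 m
Allowable rise: ΔT_a = T_lim − T_in = 240.7 − 214.5 = 26.2 K
Invert ΔT = ηγ̇²t_res/(ρcp) for γ̇: γ̇_max² = ΔT_a ρ cp / (η t_res) = 26.2·1149·2205 / (518·93.9312) = 1364.24 s⁻²
γ̇_max = √1364.24 = 36.9356 s⁻¹
Solve γ̇ = πDN/h for N: N_max = γ̇_max·h/(π·D) = 36.9356 × 0.00724 / (π × 0.122) = 0.697709 rev/s = 41.8625 rpm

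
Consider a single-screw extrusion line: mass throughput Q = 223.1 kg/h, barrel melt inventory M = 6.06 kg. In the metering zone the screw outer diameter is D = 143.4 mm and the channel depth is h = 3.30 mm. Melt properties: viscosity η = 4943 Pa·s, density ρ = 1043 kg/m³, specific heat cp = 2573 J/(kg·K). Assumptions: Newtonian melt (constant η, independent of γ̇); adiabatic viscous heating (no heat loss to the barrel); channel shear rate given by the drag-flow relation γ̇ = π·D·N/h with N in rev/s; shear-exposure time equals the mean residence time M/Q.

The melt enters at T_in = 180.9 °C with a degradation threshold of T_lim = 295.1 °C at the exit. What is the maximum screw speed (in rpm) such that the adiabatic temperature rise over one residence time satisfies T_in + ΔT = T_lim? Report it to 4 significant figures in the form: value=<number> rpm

value=11.07 rpm

Throughput in SI: Q_s = 223.1 kg/h ÷ 3600 s/h = 0.0619722 kg/s
t_res = M / Q_s = 6.06 / 0.0619722 = 97.7857 s
D = 143.4 mm = 0.1434 m;  h = 3.30 mm = 0.0033 m
ΔT_a = T_lim − T_in = 295.1 °C − 180.9 °C = 114.2 K
γ̇_max² = ΔT_a·ρ·cp / (η·t_res) = [114.2 × 1043 × 2573] / [4943 × 97.7857] = 634.051 s⁻²
γ̇_max = sqrt(634.051) = 25.1804 s⁻¹
N_max = γ̇_max h / (πD) = 25.1804·0.0033/(π·0.1434) = 0.184449 rev/s → ×60 = 11.067 rpm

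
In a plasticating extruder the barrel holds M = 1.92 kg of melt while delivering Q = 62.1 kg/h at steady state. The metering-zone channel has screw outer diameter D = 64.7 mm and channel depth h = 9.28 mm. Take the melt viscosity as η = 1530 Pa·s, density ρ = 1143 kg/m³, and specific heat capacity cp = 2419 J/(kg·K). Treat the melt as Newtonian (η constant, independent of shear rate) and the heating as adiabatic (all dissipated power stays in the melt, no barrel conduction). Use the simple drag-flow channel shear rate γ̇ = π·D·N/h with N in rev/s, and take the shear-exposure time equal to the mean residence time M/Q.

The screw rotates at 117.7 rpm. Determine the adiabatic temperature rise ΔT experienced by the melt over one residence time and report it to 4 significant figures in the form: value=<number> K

value=113.7 K

Q_s = Q / 3600 = 62.1 / 3600 = 0.01725 kg/s
t_res = M / Q_s = 1.92 / 0.01725 = 111.304 s
Geometry in metres: D = 64.7 mm → 0.0647 m, h = 9.28 mm → 0.00928 m; screw speed N = 117.7 rpm = 1.96167 rev/s
γ̇ = π·D·N / h = π · 0.0647 · 1.96167 / 0.00928 = 42.9666 s⁻¹
ΔT = η·γ̇²·t_res/(ρ·cp) = [1530 × 42.9666² × 111.304] / [1143 × 2419] = 113.706 K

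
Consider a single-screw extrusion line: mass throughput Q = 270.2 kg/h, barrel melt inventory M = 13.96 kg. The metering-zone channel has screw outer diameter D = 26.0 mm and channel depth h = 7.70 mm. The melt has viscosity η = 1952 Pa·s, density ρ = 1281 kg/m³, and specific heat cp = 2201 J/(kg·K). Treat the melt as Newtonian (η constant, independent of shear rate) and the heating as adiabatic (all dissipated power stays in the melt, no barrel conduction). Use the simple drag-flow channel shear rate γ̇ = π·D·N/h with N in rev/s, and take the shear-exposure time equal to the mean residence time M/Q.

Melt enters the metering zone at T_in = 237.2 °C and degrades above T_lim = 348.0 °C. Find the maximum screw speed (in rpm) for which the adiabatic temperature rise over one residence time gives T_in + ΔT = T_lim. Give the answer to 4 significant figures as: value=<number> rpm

Q_s = Q / 3600 = 270.2 / 3600 = 0.0750556 kg/s
t_res = M / Q_s = 13.96 ÷ 0.0750556 = 185.996 s
Geometry in SI: D = 26.0 mm → 0.026 m, h = 7.70 mm → 0.0077 m
Allowable rise: ΔT_a = T_lim − T_in = 348.0 − 237.2 = 110.8 K
Invert ΔT = ηγ̇²t_res/(ρcp) for γ̇: γ̇_max² = ΔT_a ρ cp / (η t_res) = 110.8·1281·2201 / (1952·185.996) = 860.452 s⁻²
γ̇_max = √860.452 = 29.3335 s⁻¹
N_max = γ̇_max·h / (π·D) = 29.3335 · 0.0077 / (π · 0.026) = 2.76523 rev/s = 165.914 rpm

value=165.9 rpm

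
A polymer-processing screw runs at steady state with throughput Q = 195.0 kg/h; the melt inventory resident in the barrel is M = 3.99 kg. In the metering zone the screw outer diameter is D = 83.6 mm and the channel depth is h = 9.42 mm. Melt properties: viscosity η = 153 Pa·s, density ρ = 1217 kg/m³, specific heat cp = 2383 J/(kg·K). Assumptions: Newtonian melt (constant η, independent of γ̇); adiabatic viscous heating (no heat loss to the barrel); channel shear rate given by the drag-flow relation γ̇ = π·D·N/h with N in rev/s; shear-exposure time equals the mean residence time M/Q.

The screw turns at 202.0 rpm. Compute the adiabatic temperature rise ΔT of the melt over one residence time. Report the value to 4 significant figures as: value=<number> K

Throughput in SI: Q_s = 195.0 kg/h ÷ 3600 s/h = 0.0541667 kg/s
t_res = M / Q_s = 3.99 ÷ 0.0541667 = 73.6615 s
D = 83.6 mm = 0.0836 m;  h = 9.42 mm = 0.00942 m;  N = 202.0 rpm / 60 = 3.36667 rev/s
γ̇ = π·D·N / h = π · 0.0836 · 3.36667 / 0.00942 = 93.8654 s⁻¹
ΔT = η·γ̇²·t_res / (ρ·cp) = 153 · (93.8654)² · 73.6615 / (1217 · 2383) = 34.2396 K

value=34.24 K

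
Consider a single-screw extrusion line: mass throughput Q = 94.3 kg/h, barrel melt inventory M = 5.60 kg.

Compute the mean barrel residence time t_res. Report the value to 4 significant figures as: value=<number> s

Throughput in SI: Q_s = 94.3 kg/h ÷ 3600 s/h = 0.0261944 kg/s
t_res = M / Q_s = 5.60 / 0.0261944 = 213.786 s

value=213.8 s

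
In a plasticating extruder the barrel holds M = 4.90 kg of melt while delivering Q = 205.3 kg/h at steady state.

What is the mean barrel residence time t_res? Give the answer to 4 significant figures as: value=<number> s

Convert throughput: Q = 205.3 kg/h = 205.3/3600 = 0.0570278 kg/s
t_res = M / Q_s = 4.90 ÷ 0.0570278 = 85.923 s

value=85.92 s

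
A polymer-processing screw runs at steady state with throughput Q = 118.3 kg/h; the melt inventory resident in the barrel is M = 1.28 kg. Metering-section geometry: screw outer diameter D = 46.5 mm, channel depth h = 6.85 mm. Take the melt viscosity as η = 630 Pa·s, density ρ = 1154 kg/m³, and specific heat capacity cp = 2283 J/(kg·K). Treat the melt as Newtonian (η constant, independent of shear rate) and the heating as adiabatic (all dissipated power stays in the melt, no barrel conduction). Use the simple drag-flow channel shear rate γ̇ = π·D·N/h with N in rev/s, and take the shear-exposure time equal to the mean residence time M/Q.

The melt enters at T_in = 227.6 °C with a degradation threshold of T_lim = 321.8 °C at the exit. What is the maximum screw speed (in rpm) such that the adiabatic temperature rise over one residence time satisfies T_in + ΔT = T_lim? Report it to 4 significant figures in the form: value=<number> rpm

value=282.9 rpm

Q_s = Q / 3600 = 118.3 / 3600 = 0.0328611 kg/s
Mean residence time: t_res = M/Q_s = 1.28 kg / 0.0328611 kg/s = 38.9518 s
Convert to metres: D = 0.0465 m, h = 0.00685 m
Allowable rise: ΔT_a = T_lim − T_in = 321.8 − 227.6 = 94.2 K
γ̇_max² = ΔT_a·ρ·cp/(η·t_res) = 94.2·1154·2283/(630·38.9518) = 10113.3 s⁻²
Take the square root: γ̇_max = √(10113.3) = 100.565 s⁻¹
Solve γ̇ = πDN/h for N: N_max = γ̇_max·h/(π·D) = 100.565 × 0.00685 / (π × 0.0465) = 4.71558 rev/s = 282.935 rpm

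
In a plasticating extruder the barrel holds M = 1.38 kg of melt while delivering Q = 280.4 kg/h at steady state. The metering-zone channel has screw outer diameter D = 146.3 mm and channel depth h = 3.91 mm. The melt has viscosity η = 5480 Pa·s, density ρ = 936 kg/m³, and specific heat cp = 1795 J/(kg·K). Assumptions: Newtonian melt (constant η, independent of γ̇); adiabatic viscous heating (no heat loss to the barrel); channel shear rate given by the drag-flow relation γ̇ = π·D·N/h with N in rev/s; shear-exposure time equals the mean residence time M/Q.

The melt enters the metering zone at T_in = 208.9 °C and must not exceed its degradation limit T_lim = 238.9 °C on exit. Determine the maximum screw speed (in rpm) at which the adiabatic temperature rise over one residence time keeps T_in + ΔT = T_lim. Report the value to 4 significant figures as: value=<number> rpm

value=11.63 rpm

Q_s = Q / 3600 = 280.4 / 3600 = 0.0778889 kg/s
t_res = M / Q_s = 1.38 / 0.0778889 = 17.7175 s
Convert to metres: D = 0.1463 m, h = 0.00391 m
ΔT_a = T_lim − T_in = 238.9 − 208.9 = 30 K
Invert ΔT = ηγ̇²t_res/(ρcp) for γ̇: γ̇_max² = ΔT_a ρ cp / (η t_res) = 30·936·1795 / (5480·17.7175) = 519.132 s⁻²
γ̇_max = √519.132 = 22.7845 s⁻¹
N_max = γ̇_max h / (πD) = 22.7845·0.00391/(π·0.1463) = 0.19383 rev/s → ×60 = 11.6298 rpm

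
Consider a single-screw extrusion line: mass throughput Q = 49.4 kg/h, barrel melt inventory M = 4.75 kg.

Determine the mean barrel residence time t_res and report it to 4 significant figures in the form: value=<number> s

Throughput in SI: Q_s = 49.4 kg/h ÷ 3600 s/h = 0.0137222 kg/s
t_res = M / Q_s = 4.75 ÷ 0.0137222 = 346.154 s

value=346.2 s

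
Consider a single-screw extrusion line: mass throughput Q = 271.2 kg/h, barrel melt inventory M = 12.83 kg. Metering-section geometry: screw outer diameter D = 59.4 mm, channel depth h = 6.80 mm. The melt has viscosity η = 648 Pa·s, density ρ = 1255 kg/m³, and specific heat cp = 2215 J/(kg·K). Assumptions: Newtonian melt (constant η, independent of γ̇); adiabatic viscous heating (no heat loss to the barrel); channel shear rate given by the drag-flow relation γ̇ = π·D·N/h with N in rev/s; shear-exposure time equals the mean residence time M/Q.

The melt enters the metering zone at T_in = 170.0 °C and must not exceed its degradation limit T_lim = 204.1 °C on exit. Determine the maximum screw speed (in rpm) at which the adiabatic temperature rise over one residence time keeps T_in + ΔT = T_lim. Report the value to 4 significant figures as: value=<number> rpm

Throughput in SI: Q_s = 271.2 kg/h ÷ 3600 s/h = 0.0753333 kg/s
t_res = M / Q_s = 12.83 ÷ 0.0753333 = 170.31 s
Convert to metres: D = 0.0594 m, h = 0.0068 m
ΔT_a = T_lim − T_in = 204.1 − 170.0 = 34.1 K
γ̇_max² = ΔT_a·ρ·cp / (η·t_res) = [34.1 × 1255 × 2215] / [648 × 170.31] = 858.929 s⁻²
γ̇_max = sqrt(858.929) = 29.3075 s⁻¹
Solve γ̇ = πDN/h for N: N_max = γ̇_max·h/(π·D) = 29.3075 × 0.0068 / (π × 0.0594) = 1.06795 rev/s = 64.0771 rpm

value=64.08 rpm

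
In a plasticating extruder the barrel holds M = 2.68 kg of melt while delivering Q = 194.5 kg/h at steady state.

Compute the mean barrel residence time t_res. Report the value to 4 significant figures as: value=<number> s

Convert throughput: Q = 194.5 kg/h = 194.5/3600 = 0.0540278 kg/s
t_res = M / Q_s = 2.68 ÷ 0.0540278 = 49.6041 s

value=49.60 s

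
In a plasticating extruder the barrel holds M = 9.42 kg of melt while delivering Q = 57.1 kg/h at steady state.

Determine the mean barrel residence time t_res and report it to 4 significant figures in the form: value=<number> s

Throughput in SI: Q_s = 57.1 kg/h ÷ 3600 s/h = 0.0158611 kg/s
Mean residence time: t_res = M/Q_s = 9.42 kg / 0.0158611 kg/s = 593.905 s

value=593.9 s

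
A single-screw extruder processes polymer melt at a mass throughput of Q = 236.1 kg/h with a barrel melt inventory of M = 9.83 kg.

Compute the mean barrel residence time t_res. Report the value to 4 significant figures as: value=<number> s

value=149.9 s

Convert throughput: Q = 236.1 kg/h = 236.1/3600 = 0.0655833 kg/s
t_res = M / Q_s = 9.83 ÷ 0.0655833 = 149.886 s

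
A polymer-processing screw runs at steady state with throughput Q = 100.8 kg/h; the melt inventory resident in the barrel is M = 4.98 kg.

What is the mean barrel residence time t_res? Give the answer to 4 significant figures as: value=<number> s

Convert throughput: Q = 100.8 kg/h = 100.8/3600 = 0.028 kg/s
t_res = M / Q_s = 4.98 ÷ 0.028 = 177.857 s

value=177.9 s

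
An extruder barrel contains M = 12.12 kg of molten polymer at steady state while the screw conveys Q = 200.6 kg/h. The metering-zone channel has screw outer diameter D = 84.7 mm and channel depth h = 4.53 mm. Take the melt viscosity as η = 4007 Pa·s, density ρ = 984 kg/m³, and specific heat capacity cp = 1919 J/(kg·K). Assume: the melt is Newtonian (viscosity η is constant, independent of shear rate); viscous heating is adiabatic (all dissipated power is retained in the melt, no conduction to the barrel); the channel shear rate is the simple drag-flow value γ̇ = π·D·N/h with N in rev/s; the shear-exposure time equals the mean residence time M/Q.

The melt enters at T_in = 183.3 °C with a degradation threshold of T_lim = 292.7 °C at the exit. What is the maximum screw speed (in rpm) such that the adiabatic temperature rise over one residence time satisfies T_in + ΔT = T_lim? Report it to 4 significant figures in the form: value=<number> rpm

value=15.73 rpm

Throughput in SI: Q_s = 200.6 kg/h ÷ 3600 s/h = 0.0557222 kg/s
t_res = M / Q_s = 12.12 ÷ 0.0557222 = 217.507 s
D = 84.7 mm = 0.0847 m;  h = 4.53 mm = 0.00453 m
Allowable rise: ΔT_a = T_lim − T_in = 292.7 − 183.3 = 109.4 K
Invert ΔT = ηγ̇²t_res/(ρcp) for γ̇: γ̇_max² = ΔT_a ρ cp / (η t_res) = 109.4·984·1919 / (4007·217.507) = 237.025 s⁻²
γ̇_max = √237.025 = 15.3956 s⁻¹
N_max = γ̇_max h / (πD) = 15.3956·0.00453/(π·0.0847) = 0.262097 rev/s → ×60 = 15.7258 rpm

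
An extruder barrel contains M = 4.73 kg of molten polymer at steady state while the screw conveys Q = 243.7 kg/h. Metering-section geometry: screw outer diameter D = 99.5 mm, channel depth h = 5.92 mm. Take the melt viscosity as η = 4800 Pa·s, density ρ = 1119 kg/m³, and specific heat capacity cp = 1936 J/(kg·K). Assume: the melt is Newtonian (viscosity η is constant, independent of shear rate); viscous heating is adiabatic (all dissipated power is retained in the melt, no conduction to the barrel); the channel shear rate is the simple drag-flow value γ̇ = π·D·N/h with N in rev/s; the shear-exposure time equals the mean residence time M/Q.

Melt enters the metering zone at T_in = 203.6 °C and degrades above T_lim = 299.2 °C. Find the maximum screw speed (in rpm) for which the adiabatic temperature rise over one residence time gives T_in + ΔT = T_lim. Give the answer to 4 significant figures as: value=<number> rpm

Throughput in SI: Q_s = 243.7 kg/h ÷ 3600 s/h = 0.0676944 kg/s
Mean residence time: t_res = M/Q_s = 4.73 kg / 0.0676944 kg/s = 69.8728 s
Geometry in SI: D = 99.5 mm → 0.0995 m, h = 5.92 mm → 0.00592 m
ΔT_a = T_lim − T_in = 299.2 °C − 203.6 °C = 95.6 K
γ̇_max² = ΔT_a·ρ·cp / (η·t_res) = [95.6 × 1119 × 1936] / [4800 × 69.8728] = 617.51 s⁻²
γ̇_max = sqrt(617.51) = 24.8497 s⁻¹
Solve γ̇ = πDN/h for N: N_max = γ̇_max·h/(π·D) = 24.8497 × 0.00592 / (π × 0.0995) = 0.47062 rev/s = 28.2372 rpm

value=28.24 rpm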